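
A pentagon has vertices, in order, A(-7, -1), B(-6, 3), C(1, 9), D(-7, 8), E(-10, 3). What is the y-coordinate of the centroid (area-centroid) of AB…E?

1180/231

Apply the surveyor's formula. First the cross-terms c_i = x_i·y_{i+1} − x_{i+1}·y_i:
  -27, -57, 71, 59, 31  ⇒  2A = 77, A = 38.5.
Then Σ (y_i + y_{i+1})·c_i = 1180, so ȳ = 1180 / (6·38.5) = 1180/231.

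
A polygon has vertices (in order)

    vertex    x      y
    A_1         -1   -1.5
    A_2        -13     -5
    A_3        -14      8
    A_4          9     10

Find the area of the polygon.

Apply the shoelace (surveyor's) formula: 2A = Σ (x_i·y_{i+1} − x_{i+1}·y_i), indices taken mod 4.
A_1→A_2: (-1)(-5) − (-13)(-1.5) = -14.5
A_2→A_3: (-13)(8) − (-14)(-5) = -174
A_3→A_4: (-14)(10) − (9)(8) = -212
A_4→A_1: (9)(-1.5) − (-1)(10) = -3.5
Σ = -404
Area = |Σ|/2 = 202.

202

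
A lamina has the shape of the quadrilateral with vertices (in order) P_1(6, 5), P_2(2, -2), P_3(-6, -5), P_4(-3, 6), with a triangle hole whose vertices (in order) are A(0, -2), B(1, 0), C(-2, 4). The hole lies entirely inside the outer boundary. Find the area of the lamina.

68

Outer boundary:
Apply the shoelace (surveyor's) formula: 2A = Σ (x_i·y_{i+1} − x_{i+1}·y_i), indices taken mod 4.
Σ = (-22) + (-22) + (-51) + (-51) = -146
Area = |Σ|/2 = 73.
Hole:
A→B: (0)(0) − (1)(-2) = 2
B→C: (1)(4) − (-2)(0) = 4
C→A: (-2)(-2) − (0)(4) = 4
Σ = 10
Area = |Σ|/2 = 5.
Net area = 73 − 5 = 68.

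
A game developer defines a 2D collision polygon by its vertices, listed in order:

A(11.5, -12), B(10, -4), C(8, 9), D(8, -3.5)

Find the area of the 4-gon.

20.125

Apply the surveyor's formula: 2A = Σ (x_i·y_{i+1} − x_{i+1}·y_i), indices taken mod 4.
Σ = (74) + (122) + (-100) + (-55.75) = 40.25
Area = |Σ|/2 = 20.125.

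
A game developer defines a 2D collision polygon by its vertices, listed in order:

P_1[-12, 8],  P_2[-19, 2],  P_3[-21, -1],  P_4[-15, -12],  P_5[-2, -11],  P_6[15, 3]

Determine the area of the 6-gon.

441

P_1→P_2: (-12)(2) − (-19)(8) = 128
P_2→P_3: (-19)(-1) − (-21)(2) = 61
P_3→P_4: (-21)(-12) − (-15)(-1) = 237
P_4→P_5: (-15)(-11) − (-2)(-12) = 141
P_5→P_6: (-2)(3) − (15)(-11) = 159
P_6→P_1: (15)(8) − (-12)(3) = 156
Σ = 882
Area = |Σ|/2 = 441.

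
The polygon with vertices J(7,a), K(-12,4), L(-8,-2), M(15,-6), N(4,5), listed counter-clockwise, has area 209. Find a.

12

Write out the shoelace sum; only the two edges meeting at J involve a:
2·Area = [(4·a − 7·5) + (7·4 − (-12)·a)] + 233
       = 16·a + 226 = 418
⇒ a = 12.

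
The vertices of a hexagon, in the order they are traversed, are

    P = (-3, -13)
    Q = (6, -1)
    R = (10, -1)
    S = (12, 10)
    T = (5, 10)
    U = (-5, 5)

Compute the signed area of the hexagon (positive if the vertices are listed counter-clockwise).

Apply the surveyor's formula: 2A = Σ (x_i·y_{i+1} − x_{i+1}·y_i), indices taken mod 6.
Cross-terms: 81, 4, 112, 70, 75, 80  ⇒  Σ = 422
Signed area = Σ/2 = 211 (positive ⇒ counter-clockwise traversal).

211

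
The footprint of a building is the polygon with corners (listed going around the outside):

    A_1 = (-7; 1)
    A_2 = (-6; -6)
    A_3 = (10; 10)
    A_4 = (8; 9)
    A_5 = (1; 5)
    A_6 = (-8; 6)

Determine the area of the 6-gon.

84.5

Apply Gauss's area formula: 2A = Σ (x_i·y_{i+1} − x_{i+1}·y_i), indices taken mod 6.
Σ = (48) + (0) + (10) + (31) + (46) + (34) = 169
Area = |Σ|/2 = 84.5.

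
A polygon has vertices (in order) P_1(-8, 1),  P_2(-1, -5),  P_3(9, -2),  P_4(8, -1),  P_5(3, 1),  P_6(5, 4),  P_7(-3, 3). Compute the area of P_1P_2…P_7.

Σ = (41) + (47) + (7) + (11) + (7) + (27) + (21) = 161
Area = |Σ|/2 = 80.5.

80.5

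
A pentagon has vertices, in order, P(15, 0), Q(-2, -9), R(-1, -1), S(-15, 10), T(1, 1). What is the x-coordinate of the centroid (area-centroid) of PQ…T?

136/69

Apply the shoelace formula. First the cross-terms c_i = x_i·y_{i+1} − x_{i+1}·y_i:
  -135, -7, -25, -25, -15  ⇒  2A = -207, A = -103.5.
Then Σ (x_i + x_{i+1})·c_i = -1224, so x̄ = -1224 / (6·(-103.5)) = 136/69.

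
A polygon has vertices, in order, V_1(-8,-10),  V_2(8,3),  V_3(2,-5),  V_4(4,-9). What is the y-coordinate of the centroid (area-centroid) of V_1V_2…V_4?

-6

Apply the shoelace formula. First the cross-terms c_i = x_i·y_{i+1} − x_{i+1}·y_i:
  56, -46, 2, -112  ⇒  2A = -100, A = -50.
Then Σ (y_i + y_{i+1})·c_i = 1800, so ȳ = 1800 / (6·(-50)) = -6.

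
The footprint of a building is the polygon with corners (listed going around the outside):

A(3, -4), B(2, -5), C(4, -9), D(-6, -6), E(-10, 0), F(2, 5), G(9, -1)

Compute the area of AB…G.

A→B: (3)(-5) − (2)(-4) = -7
B→C: (2)(-9) − (4)(-5) = 2
C→D: (4)(-6) − (-6)(-9) = -78
D→E: (-6)(0) − (-10)(-6) = -60
E→F: (-10)(5) − (2)(0) = -50
F→G: (2)(-1) − (9)(5) = -47
G→A: (9)(-4) − (3)(-1) = -33
Σ = -273
Area = |Σ|/2 = 136.5.

136.5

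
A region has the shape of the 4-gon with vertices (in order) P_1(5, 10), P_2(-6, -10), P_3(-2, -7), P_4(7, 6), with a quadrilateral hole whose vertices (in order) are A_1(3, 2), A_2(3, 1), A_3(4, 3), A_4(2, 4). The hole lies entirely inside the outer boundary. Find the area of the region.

52.5

Outer boundary:
Cross-terms: 10, 22, 37, 40  ⇒  Σ = 109
Area = |Σ|/2 = 54.5.
Hole:
Apply the surveyor's formula: 2A = Σ (x_i·y_{i+1} − x_{i+1}·y_i), indices taken mod 4.
Cross-terms: -3, 5, 10, -8  ⇒  Σ = 4
Area = |Σ|/2 = 2.
Net area = 54.5 − 2 = 52.5.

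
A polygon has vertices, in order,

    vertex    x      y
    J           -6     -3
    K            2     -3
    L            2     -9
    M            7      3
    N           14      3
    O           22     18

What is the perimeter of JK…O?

86

|JK| = √((8)² + (0)²) = √64 = 8
|KL| = √((0)² + (-6)²) = √36 = 6
|LM| = √((5)² + (12)²) = √169 = 13
|MN| = √((7)² + (0)²) = √49 = 7
|NO| = √((8)² + (15)²) = √289 = 17
|OJ| = √((-28)² + (-21)²) = √1225 = 35
Perimeter = 8 + 6 + 13 + 7 + 17 + 35 = 86.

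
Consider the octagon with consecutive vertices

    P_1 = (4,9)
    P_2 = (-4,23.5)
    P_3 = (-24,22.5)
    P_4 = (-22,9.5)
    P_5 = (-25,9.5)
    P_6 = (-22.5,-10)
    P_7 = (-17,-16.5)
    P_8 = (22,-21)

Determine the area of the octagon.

1283.25

Apply the surveyor's formula: 2A = Σ (x_i·y_{i+1} − x_{i+1}·y_i), indices taken mod 8.
Σ = (130) + (474) + (267) + (28.5) + (463.75) + (201.25) + (720) + (282) = 2566.5
Area = |Σ|/2 = 1283.25.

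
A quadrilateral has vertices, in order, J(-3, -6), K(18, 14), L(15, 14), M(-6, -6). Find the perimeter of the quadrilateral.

64

|JK| = √((21)² + (20)²) = √841 = 29
|KL| = √((-3)² + (0)²) = √9 = 3
|LM| = √((-21)² + (-20)²) = √841 = 29
|MJ| = √((3)² + (0)²) = √9 = 3
Perimeter = 29 + 3 + 29 + 3 = 64.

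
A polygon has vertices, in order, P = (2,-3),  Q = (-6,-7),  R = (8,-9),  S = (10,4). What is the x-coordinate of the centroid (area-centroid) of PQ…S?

Apply the shoelace formula. First the cross-terms c_i = x_i·y_{i+1} − x_{i+1}·y_i:
  -32, 110, 122, -38  ⇒  2A = 162, A = 81.
Then Σ (x_i + x_{i+1})·c_i = 2088, so x̄ = 2088 / (6·81) = 116/27.

116/27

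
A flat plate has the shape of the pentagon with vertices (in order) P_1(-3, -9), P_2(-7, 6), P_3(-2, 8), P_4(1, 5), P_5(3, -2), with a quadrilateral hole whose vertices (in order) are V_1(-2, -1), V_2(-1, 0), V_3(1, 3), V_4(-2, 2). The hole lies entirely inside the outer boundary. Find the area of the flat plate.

Outer boundary:
Σ = (-81) + (-44) + (-18) + (-17) + (-33) = -193
Area = |Σ|/2 = 96.5.
Hole:
Cross-terms: -1, -3, 8, 6  ⇒  Σ = 10
Area = |Σ|/2 = 5.
Net area = 96.5 − 5 = 91.5.

91.5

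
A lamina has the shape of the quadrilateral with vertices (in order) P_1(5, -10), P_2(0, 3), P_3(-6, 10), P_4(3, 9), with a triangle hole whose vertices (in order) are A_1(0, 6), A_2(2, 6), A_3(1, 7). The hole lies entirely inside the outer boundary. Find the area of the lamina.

62

Outer boundary:
Apply Gauss's area formula: 2A = Σ (x_i·y_{i+1} − x_{i+1}·y_i), indices taken mod 4.
Cross-terms: 15, 18, -84, -75  ⇒  Σ = -126
Area = |Σ|/2 = 63.
Hole:
Apply the surveyor's formula: 2A = Σ (x_i·y_{i+1} − x_{i+1}·y_i), indices taken mod 3.
Σ = (-12) + (8) + (6) = 2
Area = |Σ|/2 = 1.
Net area = 63 − 1 = 62.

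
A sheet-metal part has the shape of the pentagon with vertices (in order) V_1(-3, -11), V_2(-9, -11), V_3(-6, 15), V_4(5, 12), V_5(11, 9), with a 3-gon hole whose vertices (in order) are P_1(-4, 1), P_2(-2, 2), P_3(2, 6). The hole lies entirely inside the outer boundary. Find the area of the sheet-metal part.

Outer boundary:
Apply Gauss's area formula: 2A = Σ (x_i·y_{i+1} − x_{i+1}·y_i), indices taken mod 5.
V_1→V_2: (-3)(-11) − (-9)(-11) = -66
V_2→V_3: (-9)(15) − (-6)(-11) = -201
V_3→V_4: (-6)(12) − (5)(15) = -147
V_4→V_5: (5)(9) − (11)(12) = -87
V_5→V_1: (11)(-11) − (-3)(9) = -94
Σ = -595
Area = |Σ|/2 = 297.5.
Hole:
Σ = (-6) + (-16) + (26) = 4
Area = |Σ|/2 = 2.
Net area = 297.5 − 2 = 295.5.

295.5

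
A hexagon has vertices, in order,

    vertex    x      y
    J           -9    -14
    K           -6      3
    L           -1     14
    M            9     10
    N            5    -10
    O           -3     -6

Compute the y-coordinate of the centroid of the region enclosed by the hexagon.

Apply the shoelace (surveyor's) formula. First the cross-terms c_i = x_i·y_{i+1} − x_{i+1}·y_i:
  -111, -81, -136, -140, -60, -12  ⇒  2A = -540, A = -270.
Then Σ (y_i + y_{i+1})·c_i = -2220, so ȳ = -2220 / (6·(-270)) = 37/27.

37/27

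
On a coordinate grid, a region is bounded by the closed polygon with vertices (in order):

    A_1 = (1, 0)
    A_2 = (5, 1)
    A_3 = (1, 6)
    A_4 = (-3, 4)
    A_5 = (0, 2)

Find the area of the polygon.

22

Cross-terms: 1, 29, 22, -6, -2  ⇒  Σ = 44
Area = |Σ|/2 = 22.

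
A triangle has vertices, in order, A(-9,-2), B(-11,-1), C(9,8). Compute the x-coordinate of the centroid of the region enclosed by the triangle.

-11/3

Apply the shoelace formula. First the cross-terms c_i = x_i·y_{i+1} − x_{i+1}·y_i:
  -13, -79, 54  ⇒  2A = -38, A = -19.
Then Σ (x_i + x_{i+1})·c_i = 418, so x̄ = 418 / (6·(-19)) = -11/3.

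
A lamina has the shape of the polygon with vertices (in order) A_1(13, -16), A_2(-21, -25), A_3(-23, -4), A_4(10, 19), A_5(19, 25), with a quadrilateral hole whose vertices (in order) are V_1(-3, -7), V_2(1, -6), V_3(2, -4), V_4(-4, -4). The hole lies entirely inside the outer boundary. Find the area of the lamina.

Outer boundary:
A_1→A_2: (13)(-25) − (-21)(-16) = -661
A_2→A_3: (-21)(-4) − (-23)(-25) = -491
A_3→A_4: (-23)(19) − (10)(-4) = -397
A_4→A_5: (10)(25) − (19)(19) = -111
A_5→A_1: (19)(-16) − (13)(25) = -629
Σ = -2289
Area = |Σ|/2 = 1144.5.
Hole:
Σ = (25) + (8) + (-24) + (16) = 25
Area = |Σ|/2 = 12.5.
Net area = 1144.5 − 12.5 = 1132.

1132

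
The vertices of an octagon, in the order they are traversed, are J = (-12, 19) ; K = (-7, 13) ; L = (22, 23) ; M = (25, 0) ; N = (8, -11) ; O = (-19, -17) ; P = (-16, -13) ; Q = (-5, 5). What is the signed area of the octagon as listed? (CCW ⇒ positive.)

Apply the surveyor's formula: 2A = Σ (x_i·y_{i+1} − x_{i+1}·y_i), indices taken mod 8.
J→K: (-12)(13) − (-7)(19) = -23
K→L: (-7)(23) − (22)(13) = -447
L→M: (22)(0) − (25)(23) = -575
M→N: (25)(-11) − (8)(0) = -275
N→O: (8)(-17) − (-19)(-11) = -345
O→P: (-19)(-13) − (-16)(-17) = -25
P→Q: (-16)(5) − (-5)(-13) = -145
Q→J: (-5)(19) − (-12)(5) = -35
Σ = -1870
Signed area = Σ/2 = -935 (negative ⇒ clockwise traversal).

-935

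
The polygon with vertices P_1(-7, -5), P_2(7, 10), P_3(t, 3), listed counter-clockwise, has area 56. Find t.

The doubled signed area Σ (x_i y_{i+1} − x_{i+1} y_i) is linear in t.
With t=0 it equals 7; the coefficient of t is -15 (from the two edges through P_3).
So -15·t + 7 = 2·56 = 112 ⇒ t = -7.

-7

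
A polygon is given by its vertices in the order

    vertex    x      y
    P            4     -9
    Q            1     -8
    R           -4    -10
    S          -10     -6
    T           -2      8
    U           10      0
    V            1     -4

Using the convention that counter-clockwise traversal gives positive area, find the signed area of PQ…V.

-173

Apply the surveyor's formula: 2A = Σ (x_i·y_{i+1} − x_{i+1}·y_i), indices taken mod 7.
Σ = (-23) + (-42) + (-76) + (-92) + (-80) + (-40) + (7) = -346
Signed area = Σ/2 = -173 (negative ⇒ clockwise traversal).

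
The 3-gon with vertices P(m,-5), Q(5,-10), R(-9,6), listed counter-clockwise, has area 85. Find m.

-10

Write out the shoelace sum; only the two edges meeting at P involve m:
2·Area = [((-9)·(-5) − m·6) + (m·(-10) − 5·(-5))] + -60
       = -16·m + 10 = 170
⇒ m = -10.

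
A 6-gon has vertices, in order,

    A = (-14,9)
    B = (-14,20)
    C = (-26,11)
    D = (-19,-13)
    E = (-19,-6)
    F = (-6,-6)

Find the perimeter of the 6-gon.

88

|AB| = √((0)² + (11)²) = √121 = 11
|BC| = √((-12)² + (-9)²) = √225 = 15
|CD| = √((7)² + (-24)²) = √625 = 25
|DE| = √((0)² + (7)²) = √49 = 7
|EF| = √((13)² + (0)²) = √169 = 13
|FA| = √((-8)² + (15)²) = √289 = 17
Perimeter = 11 + 15 + 25 + 7 + 13 + 17 = 88.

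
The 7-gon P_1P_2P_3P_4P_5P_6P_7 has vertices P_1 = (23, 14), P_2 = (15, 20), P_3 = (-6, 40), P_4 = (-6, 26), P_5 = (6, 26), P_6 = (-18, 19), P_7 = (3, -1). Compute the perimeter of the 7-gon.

|P_1P_2| = √((-8)² + (6)²) = √100 = 10
|P_2P_3| = √((-21)² + (20)²) = √841 = 29
|P_3P_4| = √((0)² + (-14)²) = √196 = 14
|P_4P_5| = √((12)² + (0)²) = √144 = 12
|P_5P_6| = √((-24)² + (-7)²) = √625 = 25
|P_6P_7| = √((21)² + (-20)²) = √841 = 29
|P_7P_1| = √((20)² + (15)²) = √625 = 25
Perimeter = 10 + 29 + 14 + 12 + 25 + 29 + 25 = 144.

144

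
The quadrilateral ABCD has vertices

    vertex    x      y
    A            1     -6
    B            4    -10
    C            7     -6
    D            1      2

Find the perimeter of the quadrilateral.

|AB| = √((3)² + (-4)²) = √25 = 5
|BC| = √((3)² + (4)²) = √25 = 5
|CD| = √((-6)² + (8)²) = √100 = 10
|DA| = √((0)² + (-8)²) = √64 = 8
Perimeter = 5 + 5 + 10 + 8 = 28.

28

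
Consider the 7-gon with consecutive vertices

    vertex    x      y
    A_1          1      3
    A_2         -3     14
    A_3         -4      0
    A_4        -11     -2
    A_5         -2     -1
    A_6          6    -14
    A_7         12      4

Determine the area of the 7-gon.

176

Apply the shoelace (surveyor's) formula: 2A = Σ (x_i·y_{i+1} − x_{i+1}·y_i), indices taken mod 7.
Cross-terms: 23, 56, 8, 7, 34, 192, 32  ⇒  Σ = 352
Area = |Σ|/2 = 176.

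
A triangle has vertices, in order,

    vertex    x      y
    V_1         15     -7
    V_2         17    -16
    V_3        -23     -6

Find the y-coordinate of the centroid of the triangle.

-29/3

Apply Gauss's area formula. First the cross-terms c_i = x_i·y_{i+1} − x_{i+1}·y_i:
  -121, -470, 251  ⇒  2A = -340, A = -170.
Then Σ (y_i + y_{i+1})·c_i = 9860, so ȳ = 9860 / (6·(-170)) = -29/3.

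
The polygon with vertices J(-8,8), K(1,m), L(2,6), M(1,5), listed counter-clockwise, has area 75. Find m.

-10

Write out the shoelace sum; only the two edges meeting at K involve m:
2·Area = [((-8)·m − 1·8) + (1·6 − 2·m)] + 52
       = -10·m + 50 = 150
⇒ m = -10.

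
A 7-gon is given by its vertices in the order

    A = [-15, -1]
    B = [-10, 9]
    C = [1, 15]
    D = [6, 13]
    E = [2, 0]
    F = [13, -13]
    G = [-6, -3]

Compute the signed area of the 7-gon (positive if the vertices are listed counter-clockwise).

-294.5

Apply the shoelace (surveyor's) formula: 2A = Σ (x_i·y_{i+1} − x_{i+1}·y_i), indices taken mod 7.
Σ = (-145) + (-159) + (-77) + (-26) + (-26) + (-117) + (-39) = -589
Signed area = Σ/2 = -294.5 (negative ⇒ clockwise traversal).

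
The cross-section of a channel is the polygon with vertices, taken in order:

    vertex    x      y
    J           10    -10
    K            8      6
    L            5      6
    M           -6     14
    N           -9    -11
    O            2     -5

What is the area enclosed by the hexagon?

Apply Gauss's area formula: 2A = Σ (x_i·y_{i+1} − x_{i+1}·y_i), indices taken mod 6.
J→K: (10)(6) − (8)(-10) = 140
K→L: (8)(6) − (5)(6) = 18
L→M: (5)(14) − (-6)(6) = 106
M→N: (-6)(-11) − (-9)(14) = 192
N→O: (-9)(-5) − (2)(-11) = 67
O→J: (2)(-10) − (10)(-5) = 30
Σ = 553
Area = |Σ|/2 = 276.5.

276.5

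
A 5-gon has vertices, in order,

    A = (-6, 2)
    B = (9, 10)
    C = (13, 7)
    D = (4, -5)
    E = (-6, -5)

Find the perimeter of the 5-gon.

|AB| = √((15)² + (8)²) = √289 = 17
|BC| = √((4)² + (-3)²) = √25 = 5
|CD| = √((-9)² + (-12)²) = √225 = 15
|DE| = √((-10)² + (0)²) = √100 = 10
|EA| = √((0)² + (7)²) = √49 = 7
Perimeter = 17 + 5 + 15 + 10 + 7 = 54.

54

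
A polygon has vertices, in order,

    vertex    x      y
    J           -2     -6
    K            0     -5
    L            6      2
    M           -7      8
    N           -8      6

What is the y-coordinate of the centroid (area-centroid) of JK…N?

Apply the shoelace formula. First the cross-terms c_i = x_i·y_{i+1} − x_{i+1}·y_i:
  10, 30, 62, 22, 60  ⇒  2A = 184, A = 92.
Then Σ (y_i + y_{i+1})·c_i = 728, so ȳ = 728 / (6·92) = 91/69.

91/69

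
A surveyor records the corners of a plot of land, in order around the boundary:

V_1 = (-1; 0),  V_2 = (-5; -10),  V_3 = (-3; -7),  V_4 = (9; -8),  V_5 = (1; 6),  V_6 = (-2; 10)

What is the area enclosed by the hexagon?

Apply Gauss's area formula: 2A = Σ (x_i·y_{i+1} − x_{i+1}·y_i), indices taken mod 6.
Cross-terms: 10, 5, 87, 62, 22, 10  ⇒  Σ = 196
Area = |Σ|/2 = 98.

98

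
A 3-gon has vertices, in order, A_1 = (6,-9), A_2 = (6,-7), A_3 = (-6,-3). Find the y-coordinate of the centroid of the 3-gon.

-19/3

Apply the shoelace (surveyor's) formula. First the cross-terms c_i = x_i·y_{i+1} − x_{i+1}·y_i:
  12, -60, 72  ⇒  2A = 24, A = 12.
Then Σ (y_i + y_{i+1})·c_i = -456, so ȳ = -456 / (6·12) = -19/3.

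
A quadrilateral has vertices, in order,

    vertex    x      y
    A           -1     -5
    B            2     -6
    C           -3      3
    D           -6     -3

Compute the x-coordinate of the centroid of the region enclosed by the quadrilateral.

Apply the shoelace formula. First the cross-terms c_i = x_i·y_{i+1} − x_{i+1}·y_i:
  16, -12, 27, 27  ⇒  2A = 58, A = 29.
Then Σ (x_i + x_{i+1})·c_i = -404, so x̄ = -404 / (6·29) = -202/87.

-202/87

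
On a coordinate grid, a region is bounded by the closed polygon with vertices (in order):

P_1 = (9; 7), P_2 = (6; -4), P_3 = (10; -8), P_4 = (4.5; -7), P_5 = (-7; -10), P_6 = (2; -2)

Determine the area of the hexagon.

Apply Gauss's area formula: 2A = Σ (x_i·y_{i+1} − x_{i+1}·y_i), indices taken mod 6.
Σ = (-78) + (-8) + (-34) + (-94) + (34) + (32) = -148
Area = |Σ|/2 = 74.

74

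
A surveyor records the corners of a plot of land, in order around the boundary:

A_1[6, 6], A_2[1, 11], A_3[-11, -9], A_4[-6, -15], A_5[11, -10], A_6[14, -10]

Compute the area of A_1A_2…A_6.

Apply the surveyor's formula: 2A = Σ (x_i·y_{i+1} − x_{i+1}·y_i), indices taken mod 6.
Cross-terms: 60, 112, 111, 225, 30, 144  ⇒  Σ = 682
Area = |Σ|/2 = 341.

341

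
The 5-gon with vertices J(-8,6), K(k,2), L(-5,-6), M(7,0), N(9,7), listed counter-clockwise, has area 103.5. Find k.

-1

The doubled signed area Σ (x_i y_{i+1} − x_{i+1} y_i) is linear in k.
With k=0 it equals 195; the coefficient of k is -12 (from the two edges through K).
So -12·k + 195 = 2·103.5 = 207 ⇒ k = -1.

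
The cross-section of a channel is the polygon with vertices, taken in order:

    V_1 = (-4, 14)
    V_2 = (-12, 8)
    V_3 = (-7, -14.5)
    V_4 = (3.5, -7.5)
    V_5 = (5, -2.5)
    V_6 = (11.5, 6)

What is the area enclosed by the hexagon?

370.875

Apply the surveyor's formula: 2A = Σ (x_i·y_{i+1} − x_{i+1}·y_i), indices taken mod 6.
V_1→V_2: (-4)(8) − (-12)(14) = 136
V_2→V_3: (-12)(-14.5) − (-7)(8) = 230
V_3→V_4: (-7)(-7.5) − (3.5)(-14.5) = 103.25
V_4→V_5: (3.5)(-2.5) − (5)(-7.5) = 28.75
V_5→V_6: (5)(6) − (11.5)(-2.5) = 58.75
V_6→V_1: (11.5)(14) − (-4)(6) = 185
Σ = 741.75
Area = |Σ|/2 = 370.875.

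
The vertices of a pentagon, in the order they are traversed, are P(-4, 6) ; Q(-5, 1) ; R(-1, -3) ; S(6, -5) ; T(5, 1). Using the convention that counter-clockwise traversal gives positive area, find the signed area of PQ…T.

P→Q: (-4)(1) − (-5)(6) = 26
Q→R: (-5)(-3) − (-1)(1) = 16
R→S: (-1)(-5) − (6)(-3) = 23
S→T: (6)(1) − (5)(-5) = 31
T→P: (5)(6) − (-4)(1) = 34
Σ = 130
Signed area = Σ/2 = 65 (positive ⇒ counter-clockwise traversal).

65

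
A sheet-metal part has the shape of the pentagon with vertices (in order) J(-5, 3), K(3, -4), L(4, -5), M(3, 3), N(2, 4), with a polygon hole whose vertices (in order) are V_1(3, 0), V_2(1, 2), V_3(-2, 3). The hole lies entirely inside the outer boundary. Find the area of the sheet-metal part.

Outer boundary:
Cross-terms: 11, 1, 27, 6, 26  ⇒  Σ = 71
Area = |Σ|/2 = 35.5.
Hole:
V_1→V_2: (3)(2) − (1)(0) = 6
V_2→V_3: (1)(3) − (-2)(2) = 7
V_3→V_1: (-2)(0) − (3)(3) = -9
Σ = 4
Area = |Σ|/2 = 2.
Net area = 35.5 − 2 = 33.5.

33.5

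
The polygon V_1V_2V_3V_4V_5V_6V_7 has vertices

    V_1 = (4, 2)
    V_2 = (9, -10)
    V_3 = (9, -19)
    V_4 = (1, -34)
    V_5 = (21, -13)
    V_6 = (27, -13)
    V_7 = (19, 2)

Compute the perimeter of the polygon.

106

|V_1V_2| = √((5)² + (-12)²) = √169 = 13
|V_2V_3| = √((0)² + (-9)²) = √81 = 9
|V_3V_4| = √((-8)² + (-15)²) = √289 = 17
|V_4V_5| = √((20)² + (21)²) = √841 = 29
|V_5V_6| = √((6)² + (0)²) = √36 = 6
|V_6V_7| = √((-8)² + (15)²) = √289 = 17
|V_7V_1| = √((-15)² + (0)²) = √225 = 15
Perimeter = 13 + 9 + 17 + 29 + 6 + 17 + 15 = 106.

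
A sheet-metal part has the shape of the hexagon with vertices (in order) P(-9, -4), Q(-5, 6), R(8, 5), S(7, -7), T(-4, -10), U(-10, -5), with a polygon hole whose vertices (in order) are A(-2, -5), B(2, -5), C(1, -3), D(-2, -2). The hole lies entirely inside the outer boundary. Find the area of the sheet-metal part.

Outer boundary:
Apply the surveyor's formula: 2A = Σ (x_i·y_{i+1} − x_{i+1}·y_i), indices taken mod 6.
Σ = (-74) + (-73) + (-91) + (-98) + (-80) + (-5) = -421
Area = |Σ|/2 = 210.5.
Hole:
Apply Gauss's area formula: 2A = Σ (x_i·y_{i+1} − x_{i+1}·y_i), indices taken mod 4.
Σ = (20) + (-1) + (-8) + (6) = 17
Area = |Σ|/2 = 8.5.
Net area = 210.5 − 8.5 = 202.

202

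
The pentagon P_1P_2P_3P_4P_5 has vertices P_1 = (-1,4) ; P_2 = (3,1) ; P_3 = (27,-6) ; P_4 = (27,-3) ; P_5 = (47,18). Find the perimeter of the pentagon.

112

|P_1P_2| = √((4)² + (-3)²) = √25 = 5
|P_2P_3| = √((24)² + (-7)²) = √625 = 25
|P_3P_4| = √((0)² + (3)²) = √9 = 3
|P_4P_5| = √((20)² + (21)²) = √841 = 29
|P_5P_1| = √((-48)² + (-14)²) = √2500 = 50
Perimeter = 5 + 25 + 3 + 29 + 50 = 112.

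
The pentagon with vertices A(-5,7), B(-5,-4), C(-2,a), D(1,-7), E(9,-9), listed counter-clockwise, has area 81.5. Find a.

-5

The doubled signed area Σ (x_i y_{i+1} − x_{i+1} y_i) is linear in a.
With a=0 it equals 133; the coefficient of a is -6 (from the two edges through C).
So -6·a + 133 = 2·81.5 = 163 ⇒ a = -5.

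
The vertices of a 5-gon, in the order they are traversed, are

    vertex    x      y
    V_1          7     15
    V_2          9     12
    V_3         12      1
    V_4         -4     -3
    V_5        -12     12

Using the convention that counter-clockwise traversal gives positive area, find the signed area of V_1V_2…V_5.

-283

Apply the shoelace formula: 2A = Σ (x_i·y_{i+1} − x_{i+1}·y_i), indices taken mod 5.
Σ = (-51) + (-135) + (-32) + (-84) + (-264) = -566
Signed area = Σ/2 = -283 (negative ⇒ clockwise traversal).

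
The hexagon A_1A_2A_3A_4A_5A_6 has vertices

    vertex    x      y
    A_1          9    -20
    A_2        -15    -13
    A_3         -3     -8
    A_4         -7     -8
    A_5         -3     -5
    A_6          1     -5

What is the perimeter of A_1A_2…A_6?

|A_1A_2| = √((-24)² + (7)²) = √625 = 25
|A_2A_3| = √((12)² + (5)²) = √169 = 13
|A_3A_4| = √((-4)² + (0)²) = √16 = 4
|A_4A_5| = √((4)² + (3)²) = √25 = 5
|A_5A_6| = √((4)² + (0)²) = √16 = 4
|A_6A_1| = √((8)² + (-15)²) = √289 = 17
Perimeter = 25 + 13 + 4 + 5 + 4 + 17 = 68.

68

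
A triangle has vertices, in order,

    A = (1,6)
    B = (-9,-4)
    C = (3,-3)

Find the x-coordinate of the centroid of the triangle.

-5/3

Apply the surveyor's formula. First the cross-terms c_i = x_i·y_{i+1} − x_{i+1}·y_i:
  50, 39, 21  ⇒  2A = 110, A = 55.
Then Σ (x_i + x_{i+1})·c_i = -550, so x̄ = -550 / (6·55) = -5/3.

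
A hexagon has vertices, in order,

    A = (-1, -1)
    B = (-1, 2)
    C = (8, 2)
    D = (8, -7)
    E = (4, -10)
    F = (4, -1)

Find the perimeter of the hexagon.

|AB| = √((0)² + (3)²) = √9 = 3
|BC| = √((9)² + (0)²) = √81 = 9
|CD| = √((0)² + (-9)²) = √81 = 9
|DE| = √((-4)² + (-3)²) = √25 = 5
|EF| = √((0)² + (9)²) = √81 = 9
|FA| = √((-5)² + (0)²) = √25 = 5
Perimeter = 3 + 9 + 9 + 5 + 9 + 5 = 40.

40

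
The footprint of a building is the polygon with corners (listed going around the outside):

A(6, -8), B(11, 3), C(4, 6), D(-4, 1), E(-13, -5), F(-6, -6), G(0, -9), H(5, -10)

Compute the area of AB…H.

Apply the shoelace (surveyor's) formula: 2A = Σ (x_i·y_{i+1} − x_{i+1}·y_i), indices taken mod 8.
Σ = (106) + (54) + (28) + (33) + (48) + (54) + (45) + (20) = 388
Area = |Σ|/2 = 194.

194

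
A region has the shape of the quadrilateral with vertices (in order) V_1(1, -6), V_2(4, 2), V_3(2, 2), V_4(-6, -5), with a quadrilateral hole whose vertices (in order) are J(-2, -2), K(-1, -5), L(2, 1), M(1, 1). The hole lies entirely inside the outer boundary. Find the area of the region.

Outer boundary:
Apply the shoelace (surveyor's) formula: 2A = Σ (x_i·y_{i+1} − x_{i+1}·y_i), indices taken mod 4.
V_1→V_2: (1)(2) − (4)(-6) = 26
V_2→V_3: (4)(2) − (2)(2) = 4
V_3→V_4: (2)(-5) − (-6)(2) = 2
V_4→V_1: (-6)(-6) − (1)(-5) = 41
Σ = 73
Area = |Σ|/2 = 36.5.
Hole:
Apply the shoelace formula: 2A = Σ (x_i·y_{i+1} − x_{i+1}·y_i), indices taken mod 4.
Cross-terms: 8, 9, 1, 0  ⇒  Σ = 18
Area = |Σ|/2 = 9.
Net area = 36.5 − 9 = 27.5.

27.5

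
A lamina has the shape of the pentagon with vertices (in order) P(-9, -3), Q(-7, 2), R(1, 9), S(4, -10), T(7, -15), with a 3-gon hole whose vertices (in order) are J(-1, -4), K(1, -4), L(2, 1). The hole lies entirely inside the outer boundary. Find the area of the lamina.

Outer boundary:
Apply Gauss's area formula: 2A = Σ (x_i·y_{i+1} − x_{i+1}·y_i), indices taken mod 5.
Σ = (-39) + (-65) + (-46) + (10) + (-156) = -296
Area = |Σ|/2 = 148.
Hole:
Cross-terms: 8, 9, -7  ⇒  Σ = 10
Area = |Σ|/2 = 5.
Net area = 148 − 5 = 143.

143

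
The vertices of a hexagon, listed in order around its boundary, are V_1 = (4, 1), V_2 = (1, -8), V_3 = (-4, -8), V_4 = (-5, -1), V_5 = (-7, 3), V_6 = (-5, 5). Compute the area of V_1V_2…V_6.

88

Apply the surveyor's formula: 2A = Σ (x_i·y_{i+1} − x_{i+1}·y_i), indices taken mod 6.
Σ = (-33) + (-40) + (-36) + (-22) + (-20) + (-25) = -176
Area = |Σ|/2 = 88.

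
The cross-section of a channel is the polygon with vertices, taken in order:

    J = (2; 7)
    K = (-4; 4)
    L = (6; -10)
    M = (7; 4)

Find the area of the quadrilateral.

J→K: (2)(4) − (-4)(7) = 36
K→L: (-4)(-10) − (6)(4) = 16
L→M: (6)(4) − (7)(-10) = 94
M→J: (7)(7) − (2)(4) = 41
Σ = 187
Area = |Σ|/2 = 93.5.

93.5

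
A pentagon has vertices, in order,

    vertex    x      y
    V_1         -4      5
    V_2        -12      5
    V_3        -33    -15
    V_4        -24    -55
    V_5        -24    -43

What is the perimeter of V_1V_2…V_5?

|V_1V_2| = √((-8)² + (0)²) = √64 = 8
|V_2V_3| = √((-21)² + (-20)²) = √841 = 29
|V_3V_4| = √((9)² + (-40)²) = √1681 = 41
|V_4V_5| = √((0)² + (12)²) = √144 = 12
|V_5V_1| = √((20)² + (48)²) = √2704 = 52
Perimeter = 8 + 29 + 41 + 12 + 52 = 142.

142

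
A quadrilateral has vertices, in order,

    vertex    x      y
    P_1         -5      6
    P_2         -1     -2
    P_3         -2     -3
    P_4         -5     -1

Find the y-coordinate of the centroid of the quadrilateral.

Apply Gauss's area formula. First the cross-terms c_i = x_i·y_{i+1} − x_{i+1}·y_i:
  16, -1, -13, -35  ⇒  2A = -33, A = -16.5.
Then Σ (y_i + y_{i+1})·c_i = -54, so ȳ = -54 / (6·(-16.5)) = 6/11.

6/11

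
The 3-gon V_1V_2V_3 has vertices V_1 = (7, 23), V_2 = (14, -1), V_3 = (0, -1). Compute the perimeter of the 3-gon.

64

|V_1V_2| = √((7)² + (-24)²) = √625 = 25
|V_2V_3| = √((-14)² + (0)²) = √196 = 14
|V_3V_1| = √((7)² + (24)²) = √625 = 25
Perimeter = 25 + 14 + 25 = 64.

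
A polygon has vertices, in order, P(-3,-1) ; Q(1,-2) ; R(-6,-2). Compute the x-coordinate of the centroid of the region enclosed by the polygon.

Apply the shoelace formula. First the cross-terms c_i = x_i·y_{i+1} − x_{i+1}·y_i:
  7, -14, 0  ⇒  2A = -7, A = -3.5.
Then Σ (x_i + x_{i+1})·c_i = 56, so x̄ = 56 / (6·(-3.5)) = -8/3.

-8/3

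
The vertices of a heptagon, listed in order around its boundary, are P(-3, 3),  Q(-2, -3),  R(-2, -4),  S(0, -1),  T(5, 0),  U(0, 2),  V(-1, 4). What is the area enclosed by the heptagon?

22.5

Apply the shoelace formula: 2A = Σ (x_i·y_{i+1} − x_{i+1}·y_i), indices taken mod 7.
Σ = (15) + (2) + (2) + (5) + (10) + (2) + (9) = 45
Area = |Σ|/2 = 22.5.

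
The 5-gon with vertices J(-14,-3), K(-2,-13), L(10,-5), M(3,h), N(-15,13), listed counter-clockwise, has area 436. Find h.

11

Write out the shoelace sum; only the two edges meeting at M involve h:
2·Area = [(10·h − 3·(-5)) + (3·13 − (-15)·h)] + 543
       = 25·h + 597 = 872
⇒ h = 11.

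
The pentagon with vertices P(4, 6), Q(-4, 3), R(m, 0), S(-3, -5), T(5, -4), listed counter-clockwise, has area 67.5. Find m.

-2

The doubled signed area Σ (x_i y_{i+1} − x_{i+1} y_i) is linear in m.
With m=0 it equals 119; the coefficient of m is -8 (from the two edges through R).
So -8·m + 119 = 2·67.5 = 135 ⇒ m = -2.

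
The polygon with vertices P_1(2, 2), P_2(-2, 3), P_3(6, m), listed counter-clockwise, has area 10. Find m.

Write out the shoelace sum; only the two edges meeting at P_3 involve m:
2·Area = [((-2)·m − 6·3) + (6·2 − 2·m)] + 10
       = -4·m + 4 = 20
⇒ m = -4.

-4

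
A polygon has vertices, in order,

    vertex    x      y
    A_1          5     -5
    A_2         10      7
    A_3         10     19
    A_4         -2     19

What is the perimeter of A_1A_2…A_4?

62

|A_1A_2| = √((5)² + (12)²) = √169 = 13
|A_2A_3| = √((0)² + (12)²) = √144 = 12
|A_3A_4| = √((-12)² + (0)²) = √144 = 12
|A_4A_1| = √((7)² + (-24)²) = √625 = 25
Perimeter = 13 + 12 + 12 + 25 = 62.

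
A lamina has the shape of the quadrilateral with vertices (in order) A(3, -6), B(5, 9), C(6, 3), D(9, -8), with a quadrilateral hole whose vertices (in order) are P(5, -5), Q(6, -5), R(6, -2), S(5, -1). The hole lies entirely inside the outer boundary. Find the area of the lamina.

40

Outer boundary:
Apply the shoelace formula: 2A = Σ (x_i·y_{i+1} − x_{i+1}·y_i), indices taken mod 4.
Cross-terms: 57, -39, -75, -30  ⇒  Σ = -87
Area = |Σ|/2 = 43.5.
Hole:
Cross-terms: 5, 18, 4, -20  ⇒  Σ = 7
Area = |Σ|/2 = 3.5.
Net area = 43.5 − 3.5 = 40.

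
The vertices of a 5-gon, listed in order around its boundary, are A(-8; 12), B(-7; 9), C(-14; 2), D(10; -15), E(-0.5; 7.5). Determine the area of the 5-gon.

Apply the shoelace (surveyor's) formula: 2A = Σ (x_i·y_{i+1} − x_{i+1}·y_i), indices taken mod 5.
Σ = (12) + (112) + (190) + (67.5) + (54) = 435.5
Area = |Σ|/2 = 217.75.

217.75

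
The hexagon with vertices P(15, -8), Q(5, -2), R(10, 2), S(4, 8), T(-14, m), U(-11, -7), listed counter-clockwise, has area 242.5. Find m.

-2

The doubled signed area Σ (x_i y_{i+1} − x_{i+1} y_i) is linear in m.
With m=0 it equals 515; the coefficient of m is 15 (from the two edges through T).
So 15·m + 515 = 2·242.5 = 485 ⇒ m = -2.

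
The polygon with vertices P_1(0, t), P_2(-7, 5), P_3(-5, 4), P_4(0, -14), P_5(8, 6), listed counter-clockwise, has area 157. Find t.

The doubled signed area Σ (x_i y_{i+1} − x_{i+1} y_i) is linear in t.
With t=0 it equals 179; the coefficient of t is 15 (from the two edges through P_1).
So 15·t + 179 = 2·157 = 314 ⇒ t = 9.

9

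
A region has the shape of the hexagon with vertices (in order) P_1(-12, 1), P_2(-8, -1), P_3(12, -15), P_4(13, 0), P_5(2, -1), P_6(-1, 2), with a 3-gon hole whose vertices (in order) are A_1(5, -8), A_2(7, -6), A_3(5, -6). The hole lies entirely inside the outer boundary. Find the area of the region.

178

Outer boundary:
Apply the surveyor's formula: 2A = Σ (x_i·y_{i+1} − x_{i+1}·y_i), indices taken mod 6.
Cross-terms: 20, 132, 195, -13, 3, 23  ⇒  Σ = 360
Area = |Σ|/2 = 180.
Hole:
Apply the shoelace formula: 2A = Σ (x_i·y_{i+1} − x_{i+1}·y_i), indices taken mod 3.
Σ = (26) + (-12) + (-10) = 4
Area = |Σ|/2 = 2.
Net area = 180 − 2 = 178.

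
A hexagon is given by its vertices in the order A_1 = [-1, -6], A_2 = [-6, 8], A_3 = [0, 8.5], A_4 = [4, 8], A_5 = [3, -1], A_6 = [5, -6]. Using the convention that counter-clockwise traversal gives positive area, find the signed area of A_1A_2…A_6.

-103

Σ = (-44) + (-51) + (-34) + (-28) + (-13) + (-36) = -206
Signed area = Σ/2 = -103 (negative ⇒ clockwise traversal).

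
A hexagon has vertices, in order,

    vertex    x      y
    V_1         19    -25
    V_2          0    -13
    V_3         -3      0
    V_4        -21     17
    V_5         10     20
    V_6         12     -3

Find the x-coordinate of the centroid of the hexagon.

689/288

Apply the shoelace (surveyor's) formula. First the cross-terms c_i = x_i·y_{i+1} − x_{i+1}·y_i:
  -247, -39, -51, -590, -270, -243  ⇒  2A = -1440, A = -720.
Then Σ (x_i + x_{i+1})·c_i = -10335, so x̄ = -10335 / (6·(-720)) = 689/288.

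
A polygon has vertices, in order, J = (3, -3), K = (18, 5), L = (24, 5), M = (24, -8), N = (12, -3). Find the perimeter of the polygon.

|JK| = √((15)² + (8)²) = √289 = 17
|KL| = √((6)² + (0)²) = √36 = 6
|LM| = √((0)² + (-13)²) = √169 = 13
|MN| = √((-12)² + (5)²) = √169 = 13
|NJ| = √((-9)² + (0)²) = √81 = 9
Perimeter = 17 + 6 + 13 + 13 + 9 = 58.

58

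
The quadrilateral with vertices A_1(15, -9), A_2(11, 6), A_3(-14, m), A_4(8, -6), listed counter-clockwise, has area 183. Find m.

The doubled signed area Σ (x_i y_{i+1} − x_{i+1} y_i) is linear in m.
With m=0 it equals 375; the coefficient of m is 3 (from the two edges through A_3).
So 3·m + 375 = 2·183 = 366 ⇒ m = -3.

-3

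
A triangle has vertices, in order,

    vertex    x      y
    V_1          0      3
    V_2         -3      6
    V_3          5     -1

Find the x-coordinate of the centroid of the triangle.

Apply the shoelace formula. First the cross-terms c_i = x_i·y_{i+1} − x_{i+1}·y_i:
  9, -27, 15  ⇒  2A = -3, A = -1.5.
Then Σ (x_i + x_{i+1})·c_i = -6, so x̄ = -6 / (6·(-1.5)) = 2/3.

2/3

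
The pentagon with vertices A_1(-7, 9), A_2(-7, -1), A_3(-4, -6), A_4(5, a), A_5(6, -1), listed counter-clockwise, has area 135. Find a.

The doubled signed area Σ (x_i y_{i+1} − x_{i+1} y_i) is linear in a.
With a=0 it equals 180; the coefficient of a is -10 (from the two edges through A_4).
So -10·a + 180 = 2·135 = 270 ⇒ a = -9.

-9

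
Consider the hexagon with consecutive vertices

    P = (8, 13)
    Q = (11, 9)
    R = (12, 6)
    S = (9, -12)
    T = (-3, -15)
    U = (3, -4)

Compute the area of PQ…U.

Apply the shoelace formula: 2A = Σ (x_i·y_{i+1} − x_{i+1}·y_i), indices taken mod 6.
P→Q: (8)(9) − (11)(13) = -71
Q→R: (11)(6) − (12)(9) = -42
R→S: (12)(-12) − (9)(6) = -198
S→T: (9)(-15) − (-3)(-12) = -171
T→U: (-3)(-4) − (3)(-15) = 57
U→P: (3)(13) − (8)(-4) = 71
Σ = -354
Area = |Σ|/2 = 177.

177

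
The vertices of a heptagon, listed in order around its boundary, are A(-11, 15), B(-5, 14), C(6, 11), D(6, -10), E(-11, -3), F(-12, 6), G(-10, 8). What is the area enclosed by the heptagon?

336

A→B: (-11)(14) − (-5)(15) = -79
B→C: (-5)(11) − (6)(14) = -139
C→D: (6)(-10) − (6)(11) = -126
D→E: (6)(-3) − (-11)(-10) = -128
E→F: (-11)(6) − (-12)(-3) = -102
F→G: (-12)(8) − (-10)(6) = -36
G→A: (-10)(15) − (-11)(8) = -62
Σ = -672
Area = |Σ|/2 = 336.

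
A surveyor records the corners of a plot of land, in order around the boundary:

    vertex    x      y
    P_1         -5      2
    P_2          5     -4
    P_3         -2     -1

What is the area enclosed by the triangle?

6

Cross-terms: 10, -13, -9  ⇒  Σ = -12
Area = |Σ|/2 = 6.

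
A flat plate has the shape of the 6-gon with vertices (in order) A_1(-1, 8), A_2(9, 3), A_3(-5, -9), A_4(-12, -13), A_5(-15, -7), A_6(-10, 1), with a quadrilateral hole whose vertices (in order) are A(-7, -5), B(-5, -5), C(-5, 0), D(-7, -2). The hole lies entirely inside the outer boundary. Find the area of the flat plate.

Outer boundary:
Apply Gauss's area formula: 2A = Σ (x_i·y_{i+1} − x_{i+1}·y_i), indices taken mod 6.
Cross-terms: -75, -66, -43, -111, -85, -79  ⇒  Σ = -459
Area = |Σ|/2 = 229.5.
Hole:
Apply Gauss's area formula: 2A = Σ (x_i·y_{i+1} − x_{i+1}·y_i), indices taken mod 4.
Σ = (10) + (-25) + (10) + (21) = 16
Area = |Σ|/2 = 8.
Net area = 229.5 − 8 = 221.5.

221.5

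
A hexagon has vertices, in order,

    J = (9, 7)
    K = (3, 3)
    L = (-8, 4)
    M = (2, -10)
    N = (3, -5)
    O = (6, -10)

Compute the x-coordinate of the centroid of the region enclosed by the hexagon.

110/57

Apply the surveyor's formula. First the cross-terms c_i = x_i·y_{i+1} − x_{i+1}·y_i:
  6, 36, 72, 20, 0, 132  ⇒  2A = 266, A = 133.
Then Σ (x_i + x_{i+1})·c_i = 1540, so x̄ = 1540 / (6·133) = 110/57.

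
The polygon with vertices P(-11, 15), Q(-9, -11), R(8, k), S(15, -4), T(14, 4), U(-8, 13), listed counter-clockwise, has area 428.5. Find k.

-8

Write out the shoelace sum; only the two edges meeting at R involve k:
2·Area = [((-9)·k − 8·(-11)) + (8·(-4) − 15·k)] + 609
       = -24·k + 665 = 857
⇒ k = -8.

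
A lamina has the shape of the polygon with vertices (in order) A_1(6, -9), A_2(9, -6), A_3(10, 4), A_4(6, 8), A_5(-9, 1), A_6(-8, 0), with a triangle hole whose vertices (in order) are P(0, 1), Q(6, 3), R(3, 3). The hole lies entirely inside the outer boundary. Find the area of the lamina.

174.5

Outer boundary:
Apply the shoelace formula: 2A = Σ (x_i·y_{i+1} − x_{i+1}·y_i), indices taken mod 6.
A_1→A_2: (6)(-6) − (9)(-9) = 45
A_2→A_3: (9)(4) − (10)(-6) = 96
A_3→A_4: (10)(8) − (6)(4) = 56
A_4→A_5: (6)(1) − (-9)(8) = 78
A_5→A_6: (-9)(0) − (-8)(1) = 8
A_6→A_1: (-8)(-9) − (6)(0) = 72
Σ = 355
Area = |Σ|/2 = 177.5.
Hole:
Cross-terms: -6, 9, 3  ⇒  Σ = 6
Area = |Σ|/2 = 3.
Net area = 177.5 − 3 = 174.5.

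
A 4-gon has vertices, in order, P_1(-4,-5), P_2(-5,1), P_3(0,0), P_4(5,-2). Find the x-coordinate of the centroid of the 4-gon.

-38/31

Apply Gauss's area formula. First the cross-terms c_i = x_i·y_{i+1} − x_{i+1}·y_i:
  -29, 0, 0, -33  ⇒  2A = -62, A = -31.
Then Σ (x_i + x_{i+1})·c_i = 228, so x̄ = 228 / (6·(-31)) = -38/31.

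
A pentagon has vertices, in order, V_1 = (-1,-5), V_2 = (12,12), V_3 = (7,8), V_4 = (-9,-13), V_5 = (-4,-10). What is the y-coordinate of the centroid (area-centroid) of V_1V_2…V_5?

-353/267

Apply Gauss's area formula. First the cross-terms c_i = x_i·y_{i+1} − x_{i+1}·y_i:
  48, 12, -19, 38, 10  ⇒  2A = 89, A = 44.5.
Then Σ (y_i + y_{i+1})·c_i = -353, so ȳ = -353 / (6·44.5) = -353/267.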